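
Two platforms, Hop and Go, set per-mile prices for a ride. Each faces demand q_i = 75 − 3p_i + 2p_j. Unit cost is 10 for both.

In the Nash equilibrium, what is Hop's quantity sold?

48.75

Hop's profit: π = (p_{Hop} − 10)(75 − 3p_{Hop} + 2p_{Go}).
∂π/∂p_{Hop} = 105 − 6p_{Hop} + 2p_{Go} = 0 ⇒ p_{Hop} = 17.5 + (1/3)p_{Go}.
By symmetry p_{Go} = p_{Hop}; substituting into the reaction function, (2/3)p_{Hop} = 17.5 and p_{Hop} = 26.25.
q_{Hop} = 75 − 3·26.25 + 2·26.25 = 48.75.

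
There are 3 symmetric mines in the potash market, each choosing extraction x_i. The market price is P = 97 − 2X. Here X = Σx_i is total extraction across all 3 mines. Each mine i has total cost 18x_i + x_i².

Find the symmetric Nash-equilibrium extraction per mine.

7.9

A representative mine's profit is π_i = x_i(97 − 2X) − 18x_i − x_i², with X = x_i + Σ_{j≠i} x_j.
First-order condition: 79 − 6x_i − 2Σ_{j≠i} x_j = 0.
In a symmetric equilibrium every mine chooses the same x, so Σ_{j≠i} x_j = 2x. The condition becomes 79 − 10x = 0, giving x = 79/10 = 7.9.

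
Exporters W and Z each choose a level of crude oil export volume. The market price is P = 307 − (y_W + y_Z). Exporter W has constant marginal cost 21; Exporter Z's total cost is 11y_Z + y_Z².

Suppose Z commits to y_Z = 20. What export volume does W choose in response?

133

Exporter W's profit: π = y_W(307 − (y_W + y_Z)) − 21y_W.
∂π/∂y_W = 286 − 2y_W − y_Z = 0, so y_W = 143 − 0.5y_Z.
At y_Z = 20: y_W = 143 − 0.5·20 = 133.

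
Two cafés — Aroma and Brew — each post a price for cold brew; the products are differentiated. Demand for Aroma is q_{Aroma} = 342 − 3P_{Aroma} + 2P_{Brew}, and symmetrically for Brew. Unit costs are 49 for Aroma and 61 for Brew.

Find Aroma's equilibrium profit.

Aroma's profit: π = (P_{Aroma} − 49)(342 − 3P_{Aroma} + 2P_{Brew}).
∂π/∂P_{Aroma} = 489 − 6P_{Aroma} + 2P_{Brew} = 0 ⇒ P_{Aroma} = 81.5 + (1/3)P_{Brew}.
Similarly P_{Brew} = 87.5 + (1/3)P_{Aroma}.
Solving the two reaction functions simultaneously: (1 − (1/3)(1/3))P_{Aroma} = 81.5 + (1/3)·87.5, so (8/9)P_{Aroma} = 332/3 and P_{Aroma} = 124.5.
Then P_{Brew} = 87.5 + (1/3)·124.5 = 129.
q_{Aroma} = 342 − 3·124.5 + 2·129 = 226.5.
Profit = (124.5 − 49)·226.5 = 17100.75.

17100.75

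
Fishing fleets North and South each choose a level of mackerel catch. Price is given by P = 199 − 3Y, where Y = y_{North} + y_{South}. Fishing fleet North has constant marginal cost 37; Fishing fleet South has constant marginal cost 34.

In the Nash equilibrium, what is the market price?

90

Fishing fleet North's profit: π = y_{North}(199 − 3(y_{North} + y_{South})) − 37y_{North}.
∂π/∂y_{North} = 162 − 6y_{North} − 3y_{South} = 0, so y_{North} = 27 − 0.5y_{South}.
By the same steps for South: y_{South} = 27.5 − 0.5y_{North}.
Plugging y_{South} into North's best response: y_{North} = 27 − 0.5(27.5 − 0.5y_{North}) ⇒ 0.75y_{North} = 13.25, so y_{North} = 53/3.
Then y_{South} = 27.5 − 0.5·(53/3) = 56/3.
Equilibrium price: P = 199 − 3·(109/3) = 90.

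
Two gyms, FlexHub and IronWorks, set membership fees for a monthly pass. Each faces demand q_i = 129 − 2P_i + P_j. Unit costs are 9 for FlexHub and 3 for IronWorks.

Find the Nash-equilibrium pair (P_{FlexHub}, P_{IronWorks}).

FlexHub's profit: π = (P_{FlexHub} − 9)(129 − 2P_{FlexHub} + P_{IronWorks}).
∂π/∂P_{FlexHub} = 147 − 4P_{FlexHub} + P_{IronWorks} = 0 ⇒ P_{FlexHub} = 36.75 + 0.25P_{IronWorks}.
Similarly P_{IronWorks} = 33.75 + 0.25P_{FlexHub}.
Solving the two reaction functions simultaneously: (1 − (0.25)(0.25))P_{FlexHub} = 36.75 + 0.25·33.75, so 0.9375P_{FlexHub} = 45.1875 and P_{FlexHub} = 48.2.
Then P_{IronWorks} = 33.75 + 0.25·48.2 = 45.8.

48.2, 45.8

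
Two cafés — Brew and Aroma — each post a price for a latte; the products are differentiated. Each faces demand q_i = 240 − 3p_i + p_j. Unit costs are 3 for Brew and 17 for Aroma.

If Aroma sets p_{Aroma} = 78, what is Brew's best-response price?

54.5

Brew's profit: π = (p_{Brew} − 3)(240 − 3p_{Brew} + p_{Aroma}).
∂π/∂p_{Brew} = 249 − 6p_{Brew} + p_{Aroma} = 0 ⇒ p_{Brew} = 41.5 + (1/6)p_{Aroma}.
At p_{Aroma} = 78: p_{Brew} = 41.5 + (1/6)·78 = 54.5.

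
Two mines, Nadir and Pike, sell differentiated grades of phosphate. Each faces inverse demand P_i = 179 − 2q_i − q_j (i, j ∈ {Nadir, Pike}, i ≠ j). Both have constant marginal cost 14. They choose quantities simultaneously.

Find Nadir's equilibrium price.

80

Mine Nadir's profit: π = q_{Nadir}(179 − 2q_{Nadir} − q_{Pike}) − 14q_{Nadir}.
∂π/∂q_{Nadir} = 165 − 4q_{Nadir} − q_{Pike} = 0 ⇒ q_{Nadir} = 41.25 − 0.25q_{Pike}.
The game is symmetric, so in equilibrium q_{Pike} = q_{Nadir}: the reaction function gives 1.25q_{Nadir} = 41.25, hence q_{Nadir} = 33.
P_{Nadir} = 179 − 2·33 − 33 = 80.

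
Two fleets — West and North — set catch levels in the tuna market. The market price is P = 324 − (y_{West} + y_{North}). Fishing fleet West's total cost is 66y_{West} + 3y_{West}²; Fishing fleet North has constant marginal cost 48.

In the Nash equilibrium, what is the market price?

Fishing fleet West's profit: π = y_{West}(324 − (y_{West} + y_{North})) − 66y_{West} − 3y_{West}².
∂π/∂y_{West} = 258 − 8y_{West} − y_{North} = 0, so y_{West} = 32.25 − 0.125y_{North}.
For North: ∂π/∂y_{North} = 276 − 2y_{North} − y_{West} = 0 ⇒ y_{North} = 138 − 0.5y_{West}.
Solving the two reaction functions simultaneously: (1 − (−0.125)(−0.5))y_{West} = 32.25 − 0.125·138, so 0.9375y_{West} = 15 and y_{West} = 16.
Then y_{North} = 138 − 0.5·16 = 130.
Equilibrium price: P = 324 − 146 = 178.

178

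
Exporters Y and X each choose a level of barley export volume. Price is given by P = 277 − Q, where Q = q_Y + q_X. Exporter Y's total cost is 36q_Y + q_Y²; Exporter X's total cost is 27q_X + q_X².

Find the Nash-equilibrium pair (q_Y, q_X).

47.6, 50.6

Exporter Y's profit: π = q_Y(277 − (q_Y + q_X)) − 36q_Y − q_Y².
∂π/∂q_Y = 241 − 4q_Y − q_X = 0, so q_Y = 60.25 − 0.25q_X.
By the same steps for X: q_X = 62.5 − 0.25q_Y.
Substituting the second reaction function into the first: q_Y = 60.25 − 0.25(62.5 − 0.25q_Y), which gives 0.9375q_Y = 44.625 ⇒ q_Y = 47.6.
Then q_X = 62.5 − 0.25·47.6 = 50.6.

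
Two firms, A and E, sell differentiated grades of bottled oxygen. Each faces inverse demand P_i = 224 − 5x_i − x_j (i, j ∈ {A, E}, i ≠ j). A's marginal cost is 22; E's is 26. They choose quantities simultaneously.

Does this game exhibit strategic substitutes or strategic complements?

Firm A's profit: π = x_A(224 − 5x_A − x_E) − 22x_A.
∂π/∂x_A = 202 − 10x_A − x_E = 0 ⇒ x_A = 20.2 − 0.1x_E.
The best-response slope dx_A/dx_E = −0.1 < 0: the reaction function is downward-sloping, so the choices are strategic substitutes.

strategic substitutes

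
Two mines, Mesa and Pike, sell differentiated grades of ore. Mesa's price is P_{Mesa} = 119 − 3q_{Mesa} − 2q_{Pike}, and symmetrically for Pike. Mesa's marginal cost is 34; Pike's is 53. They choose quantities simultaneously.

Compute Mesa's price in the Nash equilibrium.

Mine Mesa's profit: π = q_{Mesa}(119 − 3q_{Mesa} − 2q_{Pike}) − 34q_{Mesa}.
∂π/∂q_{Mesa} = 85 − 6q_{Mesa} − 2q_{Pike} = 0 ⇒ q_{Mesa} = 85/6 − (1/3)q_{Pike}.
Similarly q_{Pike} = 11 − (1/3)q_{Mesa}.
Substituting the second reaction function into the first: q_{Mesa} = 85/6 − (1/3)(11 − (1/3)q_{Mesa}), which gives (8/9)q_{Mesa} = 10.5 ⇒ q_{Mesa} = 11.8125.
Then q_{Pike} = 11 − (1/3)·11.8125 = 7.0625.
P_{Mesa} = 119 − 3·11.8125 − 2·7.0625 = 69.4375.

69.4375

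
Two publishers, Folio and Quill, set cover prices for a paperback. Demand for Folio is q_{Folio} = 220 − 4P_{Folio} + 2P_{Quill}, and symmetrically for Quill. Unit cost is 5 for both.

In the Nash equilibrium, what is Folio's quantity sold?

Folio's profit: π = (P_{Folio} − 5)(220 − 4P_{Folio} + 2P_{Quill}).
∂π/∂P_{Folio} = 240 − 8P_{Folio} + 2P_{Quill} = 0 ⇒ P_{Folio} = 30 + 0.25P_{Quill}.
By symmetry P_{Quill} = P_{Folio}; substituting into the reaction function, 0.75P_{Folio} = 30 and P_{Folio} = 40.
q_{Folio} = 220 − 4·40 + 2·40 = 140.

140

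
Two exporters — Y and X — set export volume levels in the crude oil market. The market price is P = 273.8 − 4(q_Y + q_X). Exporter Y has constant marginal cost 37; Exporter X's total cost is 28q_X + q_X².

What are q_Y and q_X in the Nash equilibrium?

21.6375, 15.925

Exporter Y's profit: π = q_Y(273.8 − 4(q_Y + q_X)) − 37q_Y.
∂π/∂q_Y = 236.8 − 8q_Y − 4q_X = 0, so q_Y = 29.6 − 0.5q_X.
For X: ∂π/∂q_X = 245.8 − 10q_X − 4q_Y = 0 ⇒ q_X = 24.58 − 0.4q_Y.
Substituting the second reaction function into the first: q_Y = 29.6 − 0.5(24.58 − 0.4q_Y), which gives 0.8q_Y = 17.31 ⇒ q_Y = 21.6375.
Then q_X = 24.58 − 0.4·21.6375 = 15.925.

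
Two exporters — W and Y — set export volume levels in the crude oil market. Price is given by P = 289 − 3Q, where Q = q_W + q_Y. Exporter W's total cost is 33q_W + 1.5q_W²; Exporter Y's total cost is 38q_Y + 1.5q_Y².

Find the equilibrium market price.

Exporter W's profit: π = q_W(289 − 3(q_W + q_Y)) − 33q_W − 1.5q_W².
∂π/∂q_W = 256 − 9q_W − 3q_Y = 0, so q_W = 256/9 − (1/3)q_Y.
By the same steps for Y: q_Y = 251/9 − (1/3)q_W.
Substituting the second reaction function into the first: q_W = 256/9 − (1/3)(251/9 − (1/3)q_W), which gives (8/9)q_W = 517/27 ⇒ q_W = 517/24.
Then q_Y = 251/9 − (1/3)·(517/24) = 497/24.
Equilibrium price: P = 289 − 3·42.25 = 162.25.

162.25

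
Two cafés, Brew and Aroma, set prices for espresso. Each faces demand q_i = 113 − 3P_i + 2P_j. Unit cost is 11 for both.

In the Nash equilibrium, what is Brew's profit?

Brew's profit: π = (P_{Brew} − 11)(113 − 3P_{Brew} + 2P_{Aroma}).
∂π/∂P_{Brew} = 146 − 6P_{Brew} + 2P_{Aroma} = 0 ⇒ P_{Brew} = 73/3 + (1/3)P_{Aroma}.
Setting P_{Brew} = P_{Aroma} in the reaction function: P_{Brew} = 73/3 + (1/3)P_{Brew}, so P_{Brew} = (73/3) / (2/3) = 36.5.
q_{Brew} = 113 − 3·36.5 + 2·36.5 = 76.5.
Profit = (36.5 − 11)·76.5 = 1950.75.

1950.75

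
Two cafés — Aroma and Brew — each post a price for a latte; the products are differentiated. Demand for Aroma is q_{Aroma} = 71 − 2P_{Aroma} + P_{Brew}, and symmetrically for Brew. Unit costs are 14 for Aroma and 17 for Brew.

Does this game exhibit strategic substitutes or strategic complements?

Aroma's profit: π = (P_{Aroma} − 14)(71 − 2P_{Aroma} + P_{Brew}).
∂π/∂P_{Aroma} = 99 − 4P_{Aroma} + P_{Brew} = 0 ⇒ P_{Aroma} = 24.75 + 0.25P_{Brew}.
The best-response slope dP_{Aroma}/dP_{Brew} = 0.25 > 0: the reaction function is upward-sloping, so the choices are strategic complements.

strategic complements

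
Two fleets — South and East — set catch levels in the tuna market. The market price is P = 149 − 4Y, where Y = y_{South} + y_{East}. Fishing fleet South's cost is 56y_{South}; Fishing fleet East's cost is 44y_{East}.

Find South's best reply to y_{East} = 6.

8.625

Fishing fleet South's profit: π = y_{South}(149 − 4(y_{South} + y_{East})) − 56y_{South}.
∂π/∂y_{South} = 93 − 8y_{South} − 4y_{East} = 0, so y_{South} = 11.625 − 0.5y_{East}.
At y_{East} = 6: y_{South} = 11.625 − 0.5·6 = 8.625.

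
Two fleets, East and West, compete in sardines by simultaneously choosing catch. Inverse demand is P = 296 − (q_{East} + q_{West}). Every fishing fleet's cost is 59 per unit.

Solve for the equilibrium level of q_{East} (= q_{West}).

79

Fishing fleet East's profit: π = q_{East}(296 − (q_{East} + q_{West})) − 59q_{East}.
∂π/∂q_{East} = 237 − 2q_{East} − q_{West} = 0, so q_{East} = 118.5 − 0.5q_{West}.
By symmetry q_{West} = q_{East}; substituting into the reaction function, 1.5q_{East} = 118.5 and q_{East} = 79.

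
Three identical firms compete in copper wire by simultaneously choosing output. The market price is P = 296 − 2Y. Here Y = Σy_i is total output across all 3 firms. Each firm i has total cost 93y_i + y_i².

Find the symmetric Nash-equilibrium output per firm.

A representative firm's profit is π_i = y_i(296 − 2Y) − 93y_i − y_i², with Y = y_i + Σ_{j≠i} y_j.
First-order condition: 203 − 6y_i − 2Σ_{j≠i} y_j = 0.
Imposing symmetry (y_j = y for all j) turns Σ_{j≠i} y_j into 2y, so 203 = 10y and y = 20.3.

20.3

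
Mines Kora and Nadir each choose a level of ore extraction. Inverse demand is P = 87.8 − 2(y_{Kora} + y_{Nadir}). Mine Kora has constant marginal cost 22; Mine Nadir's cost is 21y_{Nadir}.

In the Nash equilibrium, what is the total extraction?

22.1

Mine Kora's profit: π = y_{Kora}(87.8 − 2(y_{Kora} + y_{Nadir})) − 22y_{Kora}.
∂π/∂y_{Kora} = 65.8 − 4y_{Kora} − 2y_{Nadir} = 0, so y_{Kora} = 16.45 − 0.5y_{Nadir}.
By the same steps for Nadir: y_{Nadir} = 16.7 − 0.5y_{Kora}.
Plugging y_{Nadir} into Kora's best response: y_{Kora} = 16.45 − 0.5(16.7 − 0.5y_{Kora}) ⇒ 0.75y_{Kora} = 8.1, so y_{Kora} = 10.8.
Then y_{Nadir} = 16.7 − 0.5·10.8 = 11.3.
Total extraction: 10.8 + 11.3 = 22.1.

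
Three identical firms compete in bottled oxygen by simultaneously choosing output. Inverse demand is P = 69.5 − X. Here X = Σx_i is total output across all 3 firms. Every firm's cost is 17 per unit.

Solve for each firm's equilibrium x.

13.125

A representative firm's profit is π_i = x_i(69.5 − X) − 17x_i, with X = x_i + Σ_{j≠i} x_j.
First-order condition: 52.5 − 2x_i − Σ_{j≠i} x_j = 0.
In a symmetric equilibrium every firm chooses the same x, so Σ_{j≠i} x_j = 2x. The condition becomes 52.5 − 4x = 0, giving x = 52.5/4 = 13.125.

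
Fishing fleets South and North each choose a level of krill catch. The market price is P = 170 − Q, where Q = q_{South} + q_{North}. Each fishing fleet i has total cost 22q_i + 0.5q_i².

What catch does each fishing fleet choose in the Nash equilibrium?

Fishing fleet South's profit: π = q_{South}(170 − (q_{South} + q_{North})) − 22q_{South} − 0.5q_{South}².
∂π/∂q_{South} = 148 − 3q_{South} − q_{North} = 0, so q_{South} = 148/3 − (1/3)q_{North}.
The game is symmetric, so in equilibrium q_{North} = q_{South}: the reaction function gives (4/3)q_{South} = 148/3, hence q_{South} = 37.

37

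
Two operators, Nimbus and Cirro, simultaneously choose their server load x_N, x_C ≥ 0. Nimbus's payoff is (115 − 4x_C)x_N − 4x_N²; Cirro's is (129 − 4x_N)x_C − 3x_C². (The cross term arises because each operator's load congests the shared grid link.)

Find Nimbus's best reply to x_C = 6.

Expanding Nimbus's payoff: 115x_N − 4x_Cx_N − 4x_N².
∂π/∂x_N = 115 − 4x_C − 8x_N = 0, so x_N = 14.375 − 0.5x_C.
At x_C = 6: x_N = 14.375 − 0.5·6 = 11.375.

11.375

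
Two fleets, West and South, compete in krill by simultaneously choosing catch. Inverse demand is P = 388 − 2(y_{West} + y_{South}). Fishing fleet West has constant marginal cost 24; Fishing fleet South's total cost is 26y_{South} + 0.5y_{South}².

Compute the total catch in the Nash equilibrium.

Fishing fleet West's profit: π = y_{West}(388 − 2(y_{West} + y_{South})) − 24y_{West}.
∂π/∂y_{West} = 364 − 4y_{West} − 2y_{South} = 0, so y_{West} = 91 − 0.5y_{South}.
For South: ∂π/∂y_{South} = 362 − 5y_{South} − 2y_{West} = 0 ⇒ y_{South} = 72.4 − 0.4y_{West}.
Solving the two reaction functions simultaneously: (1 − (−0.5)(−0.4))y_{West} = 91 − 0.5·72.4, so 0.8y_{West} = 54.8 and y_{West} = 68.5.
Then y_{South} = 72.4 − 0.4·68.5 = 45.
Total catch: 68.5 + 45 = 113.5.

113.5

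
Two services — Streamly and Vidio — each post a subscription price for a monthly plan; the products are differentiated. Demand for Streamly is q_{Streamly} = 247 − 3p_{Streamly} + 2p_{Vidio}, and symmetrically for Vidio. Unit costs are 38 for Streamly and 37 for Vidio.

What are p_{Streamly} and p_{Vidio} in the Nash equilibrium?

90.0625, 89.6875

Streamly's profit: π = (p_{Streamly} − 38)(247 − 3p_{Streamly} + 2p_{Vidio}).
∂π/∂p_{Streamly} = 361 − 6p_{Streamly} + 2p_{Vidio} = 0 ⇒ p_{Streamly} = 361/6 + (1/3)p_{Vidio}.
Similarly p_{Vidio} = 179/3 + (1/3)p_{Streamly}.
Plugging p_{Vidio} into Streamly's best response: p_{Streamly} = 361/6 + (1/3)(179/3 + (1/3)p_{Streamly}) ⇒ (8/9)p_{Streamly} = 1441/18, so p_{Streamly} = 90.0625.
Then p_{Vidio} = 179/3 + (1/3)·90.0625 = 89.6875.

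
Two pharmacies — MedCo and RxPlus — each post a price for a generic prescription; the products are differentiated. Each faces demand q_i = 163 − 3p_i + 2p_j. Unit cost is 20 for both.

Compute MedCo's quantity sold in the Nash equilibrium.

107.25

MedCo's profit: π = (p_{MedCo} − 20)(163 − 3p_{MedCo} + 2p_{RxPlus}).
∂π/∂p_{MedCo} = 223 − 6p_{MedCo} + 2p_{RxPlus} = 0 ⇒ p_{MedCo} = 223/6 + (1/3)p_{RxPlus}.
The game is symmetric, so in equilibrium p_{RxPlus} = p_{MedCo}: the reaction function gives (2/3)p_{MedCo} = 223/6, hence p_{MedCo} = 55.75.
q_{MedCo} = 163 − 3·55.75 + 2·55.75 = 107.25.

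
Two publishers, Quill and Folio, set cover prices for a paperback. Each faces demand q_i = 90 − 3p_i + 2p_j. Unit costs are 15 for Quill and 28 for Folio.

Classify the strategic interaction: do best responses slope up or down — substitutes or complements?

Quill's profit: π = (p_{Quill} − 15)(90 − 3p_{Quill} + 2p_{Folio}).
∂π/∂p_{Quill} = 135 − 6p_{Quill} + 2p_{Folio} = 0 ⇒ p_{Quill} = 22.5 + (1/3)p_{Folio}.
The best-response slope dp_{Quill}/dp_{Folio} = 1/3 > 0: the reaction function is upward-sloping, so the choices are strategic complements.

strategic complements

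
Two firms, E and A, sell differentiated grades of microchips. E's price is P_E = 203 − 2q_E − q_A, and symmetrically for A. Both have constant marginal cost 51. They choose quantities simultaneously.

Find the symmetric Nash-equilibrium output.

Firm E's profit: π = q_E(203 − 2q_E − q_A) − 51q_E.
∂π/∂q_E = 152 − 4q_E − q_A = 0 ⇒ q_E = 38 − 0.25q_A.
By symmetry q_A = q_E; substituting into the reaction function, 1.25q_E = 38 and q_E = 30.4.

30.4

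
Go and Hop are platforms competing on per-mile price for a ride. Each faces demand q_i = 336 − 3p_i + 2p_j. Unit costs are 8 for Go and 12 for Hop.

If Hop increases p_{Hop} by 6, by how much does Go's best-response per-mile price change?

Go's profit: π = (p_{Go} − 8)(336 − 3p_{Go} + 2p_{Hop}).
∂π/∂p_{Go} = 360 − 6p_{Go} + 2p_{Hop} = 0 ⇒ p_{Go} = 60 + (1/3)p_{Hop}.
The reaction-function slope is 1/3, so a 6-unit rise in p_{Hop} moves p_{Go} by 1/3 × 6 = 2. Go's best response rises — the actions are strategic complements.

2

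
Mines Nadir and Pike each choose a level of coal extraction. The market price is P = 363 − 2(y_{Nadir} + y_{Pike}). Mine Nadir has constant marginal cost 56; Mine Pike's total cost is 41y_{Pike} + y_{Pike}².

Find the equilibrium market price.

Mine Nadir's profit: π = y_{Nadir}(363 − 2(y_{Nadir} + y_{Pike})) − 56y_{Nadir}.
∂π/∂y_{Nadir} = 307 − 4y_{Nadir} − 2y_{Pike} = 0, so y_{Nadir} = 76.75 − 0.5y_{Pike}.
For Pike: ∂π/∂y_{Pike} = 322 − 6y_{Pike} − 2y_{Nadir} = 0 ⇒ y_{Pike} = 161/3 − (1/3)y_{Nadir}.
Plugging y_{Pike} into Nadir's best response: y_{Nadir} = 76.75 − 0.5(161/3 − (1/3)y_{Nadir}) ⇒ (5/6)y_{Nadir} = 599/12, so y_{Nadir} = 59.9.
Then y_{Pike} = 161/3 − (1/3)·59.9 = 33.7.
Equilibrium price: P = 363 − 2·93.6 = 175.8.

175.8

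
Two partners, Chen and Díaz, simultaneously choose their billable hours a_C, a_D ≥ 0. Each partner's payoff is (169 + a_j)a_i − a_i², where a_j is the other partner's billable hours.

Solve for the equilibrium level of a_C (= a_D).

Chen's payoff is (169 + a_D)a_C − a_C².
∂π/∂a_C = 169 + a_D − 2a_C = 0, so a_C = 84.5 + 0.5a_D.
Setting a_C = a_D in the reaction function: a_C = 84.5 + 0.5a_C, so a_C = 84.5 / 0.5 = 169.

169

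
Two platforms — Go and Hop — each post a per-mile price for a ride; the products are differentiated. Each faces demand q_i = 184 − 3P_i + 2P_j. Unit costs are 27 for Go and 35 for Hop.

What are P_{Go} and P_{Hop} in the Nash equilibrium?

Go's profit: π = (P_{Go} − 27)(184 − 3P_{Go} + 2P_{Hop}).
∂π/∂P_{Go} = 265 − 6P_{Go} + 2P_{Hop} = 0 ⇒ P_{Go} = 265/6 + (1/3)P_{Hop}.
Similarly P_{Hop} = 289/6 + (1/3)P_{Go}.
Substituting the second reaction function into the first: P_{Go} = 265/6 + (1/3)(289/6 + (1/3)P_{Go}), which gives (8/9)P_{Go} = 542/9 ⇒ P_{Go} = 67.75.
Then P_{Hop} = 289/6 + (1/3)·67.75 = 70.75.

67.75, 70.75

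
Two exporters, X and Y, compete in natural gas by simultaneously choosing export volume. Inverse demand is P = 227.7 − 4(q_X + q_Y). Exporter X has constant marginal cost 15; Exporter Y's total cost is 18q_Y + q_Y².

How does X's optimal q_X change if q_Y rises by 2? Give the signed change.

Exporter X's profit: π = q_X(227.7 − 4(q_X + q_Y)) − 15q_X.
∂π/∂q_X = 212.7 − 8q_X − 4q_Y = 0, so q_X = 26.5875 − 0.5q_Y.
The reaction-function slope is −0.5, so a 2-unit rise in q_Y moves q_X by −0.5 × 2 = −1. X's best response falls — the actions are strategic substitutes.

-1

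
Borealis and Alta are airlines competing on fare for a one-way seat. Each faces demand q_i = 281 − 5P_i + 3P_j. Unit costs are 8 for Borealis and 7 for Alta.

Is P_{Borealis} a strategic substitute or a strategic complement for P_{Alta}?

Borealis's profit: π = (P_{Borealis} − 8)(281 − 5P_{Borealis} + 3P_{Alta}).
∂π/∂P_{Borealis} = 321 − 10P_{Borealis} + 3P_{Alta} = 0 ⇒ P_{Borealis} = 32.1 + 0.3P_{Alta}.
The best-response slope dP_{Borealis}/dP_{Alta} = 0.3 > 0: the reaction function is upward-sloping, so the choices are strategic complements.

strategic complements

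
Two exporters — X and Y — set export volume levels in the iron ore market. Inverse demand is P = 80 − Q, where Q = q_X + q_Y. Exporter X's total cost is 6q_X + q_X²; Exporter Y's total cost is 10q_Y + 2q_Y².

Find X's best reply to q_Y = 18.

Exporter X's profit: π = q_X(80 − (q_X + q_Y)) − 6q_X − q_X².
∂π/∂q_X = 74 − 4q_X − q_Y = 0, so q_X = 18.5 − 0.25q_Y.
At q_Y = 18: q_X = 18.5 − 0.25·18 = 14.

14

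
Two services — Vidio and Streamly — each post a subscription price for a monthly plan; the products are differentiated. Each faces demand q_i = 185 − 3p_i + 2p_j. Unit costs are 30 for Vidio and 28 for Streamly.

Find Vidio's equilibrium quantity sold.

Vidio's profit: π = (p_{Vidio} − 30)(185 − 3p_{Vidio} + 2p_{Streamly}).
∂π/∂p_{Vidio} = 275 − 6p_{Vidio} + 2p_{Streamly} = 0 ⇒ p_{Vidio} = 275/6 + (1/3)p_{Streamly}.
Similarly p_{Streamly} = 269/6 + (1/3)p_{Vidio}.
Substituting the second reaction function into the first: p_{Vidio} = 275/6 + (1/3)(269/6 + (1/3)p_{Vidio}), which gives (8/9)p_{Vidio} = 547/9 ⇒ p_{Vidio} = 68.375.
Then p_{Streamly} = 269/6 + (1/3)·68.375 = 67.625.
q_{Vidio} = 185 − 3·68.375 + 2·67.625 = 115.125.

115.125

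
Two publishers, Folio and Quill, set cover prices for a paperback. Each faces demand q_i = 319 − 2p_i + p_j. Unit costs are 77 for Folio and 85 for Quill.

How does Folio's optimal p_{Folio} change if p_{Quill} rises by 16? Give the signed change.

Folio's profit: π = (p_{Folio} − 77)(319 − 2p_{Folio} + p_{Quill}).
∂π/∂p_{Folio} = 473 − 4p_{Folio} + p_{Quill} = 0 ⇒ p_{Folio} = 118.25 + 0.25p_{Quill}.
The reaction-function slope is 0.25, so a 16-unit rise in p_{Quill} moves p_{Folio} by 0.25 × 16 = 4. Folio's best response rises — the actions are strategic complements.

4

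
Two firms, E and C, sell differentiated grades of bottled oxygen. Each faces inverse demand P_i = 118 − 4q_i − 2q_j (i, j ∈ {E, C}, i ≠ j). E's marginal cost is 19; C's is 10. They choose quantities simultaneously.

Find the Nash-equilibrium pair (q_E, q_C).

Firm E's profit: π = q_E(118 − 4q_E − 2q_C) − 19q_E.
∂π/∂q_E = 99 − 8q_E − 2q_C = 0 ⇒ q_E = 12.375 − 0.25q_C.
Similarly q_C = 13.5 − 0.25q_E.
Substituting the second reaction function into the first: q_E = 12.375 − 0.25(13.5 − 0.25q_E), which gives 0.9375q_E = 9 ⇒ q_E = 9.6.
Then q_C = 13.5 − 0.25·9.6 = 11.1.

9.6, 11.1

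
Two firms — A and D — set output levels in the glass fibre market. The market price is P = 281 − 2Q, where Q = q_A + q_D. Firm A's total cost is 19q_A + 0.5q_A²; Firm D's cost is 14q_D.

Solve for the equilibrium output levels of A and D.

Firm A's profit: π = q_A(281 − 2(q_A + q_D)) − 19q_A − 0.5q_A².
∂π/∂q_A = 262 − 5q_A − 2q_D = 0, so q_A = 52.4 − 0.4q_D.
For D: ∂π/∂q_D = 267 − 4q_D − 2q_A = 0 ⇒ q_D = 66.75 − 0.5q_A.
Substituting the second reaction function into the first: q_A = 52.4 − 0.4(66.75 − 0.5q_A), which gives 0.8q_A = 25.7 ⇒ q_A = 32.125.
Then q_D = 66.75 − 0.5·32.125 = 50.6875.

32.125, 50.6875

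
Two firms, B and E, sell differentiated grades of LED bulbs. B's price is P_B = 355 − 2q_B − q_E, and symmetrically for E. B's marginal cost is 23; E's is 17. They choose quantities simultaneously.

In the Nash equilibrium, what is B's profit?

Firm B's profit: π = q_B(355 − 2q_B − q_E) − 23q_B.
∂π/∂q_B = 332 − 4q_B − q_E = 0 ⇒ q_B = 83 − 0.25q_E.
Similarly q_E = 84.5 − 0.25q_B.
Plugging q_E into B's best response: q_B = 83 − 0.25(84.5 − 0.25q_B) ⇒ 0.9375q_B = 61.875, so q_B = 66.
Then q_E = 84.5 − 0.25·66 = 68.
P_B = 355 − 2·66 − 68 = 155.
Profit = (155 − 23)·66 = 8712.

8712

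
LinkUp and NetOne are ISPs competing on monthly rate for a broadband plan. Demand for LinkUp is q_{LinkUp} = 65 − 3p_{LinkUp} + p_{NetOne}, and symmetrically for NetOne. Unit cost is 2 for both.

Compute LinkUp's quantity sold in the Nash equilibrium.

36.6

LinkUp's profit: π = (p_{LinkUp} − 2)(65 − 3p_{LinkUp} + p_{NetOne}).
∂π/∂p_{LinkUp} = 71 − 6p_{LinkUp} + p_{NetOne} = 0 ⇒ p_{LinkUp} = 71/6 + (1/6)p_{NetOne}.
Setting p_{LinkUp} = p_{NetOne} in the reaction function: p_{LinkUp} = 71/6 + (1/6)p_{LinkUp}, so p_{LinkUp} = (71/6) / (5/6) = 14.2.
q_{LinkUp} = 65 − 3·14.2 + 14.2 = 36.6.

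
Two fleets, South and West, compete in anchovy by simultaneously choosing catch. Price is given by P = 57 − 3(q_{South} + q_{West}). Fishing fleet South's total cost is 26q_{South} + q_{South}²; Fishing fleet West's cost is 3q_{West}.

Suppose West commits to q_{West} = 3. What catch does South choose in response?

Fishing fleet South's profit: π = q_{South}(57 − 3(q_{South} + q_{West})) − 26q_{South} − q_{South}².
∂π/∂q_{South} = 31 − 8q_{South} − 3q_{West} = 0, so q_{South} = 3.875 − 0.375q_{West}.
At q_{West} = 3: q_{South} = 3.875 − 0.375·3 = 2.75.

2.75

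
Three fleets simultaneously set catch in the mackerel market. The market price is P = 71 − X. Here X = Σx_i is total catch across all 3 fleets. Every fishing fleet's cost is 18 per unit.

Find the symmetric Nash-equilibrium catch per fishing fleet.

13.25

A representative fishing fleet's profit is π_i = x_i(71 − X) − 18x_i, with X = x_i + Σ_{j≠i} x_j.
First-order condition: 53 − 2x_i − Σ_{j≠i} x_j = 0.
With identical fishing fleets, set every x_j = x: then 53 − 2x − 2x = 0, i.e. x = 53/4 = 13.25.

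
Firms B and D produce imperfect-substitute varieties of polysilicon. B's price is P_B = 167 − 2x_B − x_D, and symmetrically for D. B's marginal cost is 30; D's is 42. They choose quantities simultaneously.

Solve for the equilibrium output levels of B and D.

Firm B's profit: π = x_B(167 − 2x_B − x_D) − 30x_B.
∂π/∂x_B = 137 − 4x_B − x_D = 0 ⇒ x_B = 34.25 − 0.25x_D.
Similarly x_D = 31.25 − 0.25x_B.
Solving the two reaction functions simultaneously: (1 − (−0.25)(−0.25))x_B = 34.25 − 0.25·31.25, so 0.9375x_B = 26.4375 and x_B = 28.2.
Then x_D = 31.25 − 0.25·28.2 = 24.2.

28.2, 24.2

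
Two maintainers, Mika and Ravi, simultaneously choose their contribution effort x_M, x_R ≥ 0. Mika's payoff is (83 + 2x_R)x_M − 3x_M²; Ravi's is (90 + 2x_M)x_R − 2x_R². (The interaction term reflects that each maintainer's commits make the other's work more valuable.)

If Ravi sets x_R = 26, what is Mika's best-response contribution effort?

22.5

Expanding Mika's payoff: 83x_M + 2x_Rx_M − 3x_M².
∂π/∂x_M = 83 + 2x_R − 6x_M = 0, so x_M = 83/6 + (1/3)x_R.
At x_R = 26: x_M = 83/6 + (1/3)·26 = 22.5.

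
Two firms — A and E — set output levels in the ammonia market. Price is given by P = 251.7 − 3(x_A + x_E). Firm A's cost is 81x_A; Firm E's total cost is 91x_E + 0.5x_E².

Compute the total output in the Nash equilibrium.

35.3

Firm A's profit: π = x_A(251.7 − 3(x_A + x_E)) − 81x_A.
∂π/∂x_A = 170.7 − 6x_A − 3x_E = 0, so x_A = 28.45 − 0.5x_E.
For E: ∂π/∂x_E = 160.7 − 7x_E − 3x_A = 0 ⇒ x_E = 1607/70 − (3/7)x_A.
Plugging x_E into A's best response: x_A = 28.45 − 0.5(1607/70 − (3/7)x_A) ⇒ (11/14)x_A = 594/35, so x_A = 21.6.
Then x_E = 1607/70 − (3/7)·21.6 = 13.7.
Total output: 21.6 + 13.7 = 35.3.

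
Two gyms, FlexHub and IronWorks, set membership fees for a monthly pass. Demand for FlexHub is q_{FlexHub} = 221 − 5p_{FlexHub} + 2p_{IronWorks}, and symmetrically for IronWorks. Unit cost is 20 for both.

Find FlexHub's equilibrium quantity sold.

FlexHub's profit: π = (p_{FlexHub} − 20)(221 − 5p_{FlexHub} + 2p_{IronWorks}).
∂π/∂p_{FlexHub} = 321 − 10p_{FlexHub} + 2p_{IronWorks} = 0 ⇒ p_{FlexHub} = 32.1 + 0.2p_{IronWorks}.
By symmetry p_{IronWorks} = p_{FlexHub}; substituting into the reaction function, 0.8p_{FlexHub} = 32.1 and p_{FlexHub} = 40.125.
q_{FlexHub} = 221 − 5·40.125 + 2·40.125 = 100.625.

100.625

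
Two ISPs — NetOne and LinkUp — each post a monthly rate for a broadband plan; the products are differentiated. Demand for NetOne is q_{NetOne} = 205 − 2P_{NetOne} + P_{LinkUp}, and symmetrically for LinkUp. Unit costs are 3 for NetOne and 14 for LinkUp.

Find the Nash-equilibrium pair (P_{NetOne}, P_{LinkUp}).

NetOne's profit: π = (P_{NetOne} − 3)(205 − 2P_{NetOne} + P_{LinkUp}).
∂π/∂P_{NetOne} = 211 − 4P_{NetOne} + P_{LinkUp} = 0 ⇒ P_{NetOne} = 52.75 + 0.25P_{LinkUp}.
Similarly P_{LinkUp} = 58.25 + 0.25P_{NetOne}.
Substituting the second reaction function into the first: P_{NetOne} = 52.75 + 0.25(58.25 + 0.25P_{NetOne}), which gives 0.9375P_{NetOne} = 67.3125 ⇒ P_{NetOne} = 71.8.
Then P_{LinkUp} = 58.25 + 0.25·71.8 = 76.2.

71.8, 76.2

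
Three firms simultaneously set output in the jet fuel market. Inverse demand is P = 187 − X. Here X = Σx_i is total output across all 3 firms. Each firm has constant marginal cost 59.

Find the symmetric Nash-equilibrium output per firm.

32

A representative firm's profit is π_i = x_i(187 − X) − 59x_i, with X = x_i + Σ_{j≠i} x_j.
First-order condition: 128 − 2x_i − Σ_{j≠i} x_j = 0.
In a symmetric equilibrium every firm chooses the same x, so Σ_{j≠i} x_j = 2x. The condition becomes 128 − 4x = 0, giving x = 128/4 = 32.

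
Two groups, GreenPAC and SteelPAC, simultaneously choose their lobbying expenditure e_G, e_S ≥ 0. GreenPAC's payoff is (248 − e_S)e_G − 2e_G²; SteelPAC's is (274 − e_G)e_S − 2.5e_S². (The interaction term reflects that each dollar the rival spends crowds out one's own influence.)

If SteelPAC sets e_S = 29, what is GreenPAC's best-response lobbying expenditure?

Expanding GreenPAC's payoff: 248e_G − e_Se_G − 2e_G².
∂π/∂e_G = 248 − e_S − 4e_G = 0, so e_G = 62 − 0.25e_S.
At e_S = 29: e_G = 62 − 0.25·29 = 54.75.

54.75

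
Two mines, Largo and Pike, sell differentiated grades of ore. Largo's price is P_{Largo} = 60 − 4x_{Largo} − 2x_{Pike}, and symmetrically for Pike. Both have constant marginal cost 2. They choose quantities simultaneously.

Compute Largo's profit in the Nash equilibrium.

134.56

Mine Largo's profit: π = x_{Largo}(60 − 4x_{Largo} − 2x_{Pike}) − 2x_{Largo}.
∂π/∂x_{Largo} = 58 − 8x_{Largo} − 2x_{Pike} = 0 ⇒ x_{Largo} = 7.25 − 0.25x_{Pike}.
The game is symmetric, so in equilibrium x_{Pike} = x_{Largo}: the reaction function gives 1.25x_{Largo} = 7.25, hence x_{Largo} = 5.8.
P_{Largo} = 60 − 4·5.8 − 2·5.8 = 25.2.
Profit = (25.2 − 2)·5.8 = 134.56.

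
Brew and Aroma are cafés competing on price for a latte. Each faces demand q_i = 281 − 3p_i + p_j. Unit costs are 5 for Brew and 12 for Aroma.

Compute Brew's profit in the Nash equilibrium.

9009.12

Brew's profit: π = (p_{Brew} − 5)(281 − 3p_{Brew} + p_{Aroma}).
∂π/∂p_{Brew} = 296 − 6p_{Brew} + p_{Aroma} = 0 ⇒ p_{Brew} = 148/3 + (1/6)p_{Aroma}.
Similarly p_{Aroma} = 317/6 + (1/6)p_{Brew}.
Plugging p_{Aroma} into Brew's best response: p_{Brew} = 148/3 + (1/6)(317/6 + (1/6)p_{Brew}) ⇒ (35/36)p_{Brew} = 2093/36, so p_{Brew} = 59.8.
Then p_{Aroma} = 317/6 + (1/6)·59.8 = 62.8.
q_{Brew} = 281 − 3·59.8 + 62.8 = 164.4.
Profit = (59.8 − 5)·164.4 = 9009.12.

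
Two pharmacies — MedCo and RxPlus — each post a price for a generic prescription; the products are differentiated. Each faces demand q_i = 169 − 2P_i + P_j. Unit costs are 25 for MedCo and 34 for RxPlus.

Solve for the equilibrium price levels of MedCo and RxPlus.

74.2, 77.8

MedCo's profit: π = (P_{MedCo} − 25)(169 − 2P_{MedCo} + P_{RxPlus}).
∂π/∂P_{MedCo} = 219 − 4P_{MedCo} + P_{RxPlus} = 0 ⇒ P_{MedCo} = 54.75 + 0.25P_{RxPlus}.
Similarly P_{RxPlus} = 59.25 + 0.25P_{MedCo}.
Plugging P_{RxPlus} into MedCo's best response: P_{MedCo} = 54.75 + 0.25(59.25 + 0.25P_{MedCo}) ⇒ 0.9375P_{MedCo} = 69.5625, so P_{MedCo} = 74.2.
Then P_{RxPlus} = 59.25 + 0.25·74.2 = 77.8.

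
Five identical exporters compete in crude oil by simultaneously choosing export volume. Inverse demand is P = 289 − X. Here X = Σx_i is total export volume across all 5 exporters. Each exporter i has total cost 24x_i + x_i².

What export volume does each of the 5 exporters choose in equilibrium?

A representative exporter's profit is π_i = x_i(289 − X) − 24x_i − x_i², with X = x_i + Σ_{j≠i} x_j.
First-order condition: 265 − 4x_i − Σ_{j≠i} x_j = 0.
Imposing symmetry (x_j = x for all j) turns Σ_{j≠i} x_j into 4x, so 265 = 8x and x = 33.125.

33.125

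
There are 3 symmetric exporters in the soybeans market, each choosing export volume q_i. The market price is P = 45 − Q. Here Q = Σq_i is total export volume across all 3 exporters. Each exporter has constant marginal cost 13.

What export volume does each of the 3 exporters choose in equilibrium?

8

A representative exporter's profit is π_i = q_i(45 − Q) − 13q_i, with Q = q_i + Σ_{j≠i} q_j.
First-order condition: 32 − 2q_i − Σ_{j≠i} q_j = 0.
With identical exporters, set every q_j = q: then 32 − 2q − 2q = 0, i.e. q = 32/4 = 8.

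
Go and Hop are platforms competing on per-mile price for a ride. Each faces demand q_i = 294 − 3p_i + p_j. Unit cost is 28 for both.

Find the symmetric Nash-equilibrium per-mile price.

75.6

Go's profit: π = (p_{Go} − 28)(294 − 3p_{Go} + p_{Hop}).
∂π/∂p_{Go} = 378 − 6p_{Go} + p_{Hop} = 0 ⇒ p_{Go} = 63 + (1/6)p_{Hop}.
By symmetry p_{Hop} = p_{Go}; substituting into the reaction function, (5/6)p_{Go} = 63 and p_{Go} = 75.6.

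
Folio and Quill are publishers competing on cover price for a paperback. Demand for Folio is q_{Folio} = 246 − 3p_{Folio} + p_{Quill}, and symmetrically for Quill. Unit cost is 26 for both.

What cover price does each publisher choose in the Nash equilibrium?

64.8

Folio's profit: π = (p_{Folio} − 26)(246 − 3p_{Folio} + p_{Quill}).
∂π/∂p_{Folio} = 324 − 6p_{Folio} + p_{Quill} = 0 ⇒ p_{Folio} = 54 + (1/6)p_{Quill}.
The game is symmetric, so in equilibrium p_{Quill} = p_{Folio}: the reaction function gives (5/6)p_{Folio} = 54, hence p_{Folio} = 64.8.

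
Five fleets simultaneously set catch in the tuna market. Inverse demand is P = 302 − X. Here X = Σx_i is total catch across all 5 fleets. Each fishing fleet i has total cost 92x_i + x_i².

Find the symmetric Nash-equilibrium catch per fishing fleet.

A representative fishing fleet's profit is π_i = x_i(302 − X) − 92x_i − x_i², with X = x_i + Σ_{j≠i} x_j.
First-order condition: 210 − 4x_i − Σ_{j≠i} x_j = 0.
Imposing symmetry (x_j = x for all j) turns Σ_{j≠i} x_j into 4x, so 210 = 8x and x = 26.25.

26.25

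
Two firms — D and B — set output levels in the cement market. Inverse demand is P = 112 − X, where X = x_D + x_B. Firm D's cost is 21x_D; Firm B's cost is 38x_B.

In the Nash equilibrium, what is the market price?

Firm D's profit: π = x_D(112 − (x_D + x_B)) − 21x_D.
∂π/∂x_D = 91 − 2x_D − x_B = 0, so x_D = 45.5 − 0.5x_B.
By the same steps for B: x_B = 37 − 0.5x_D.
Solving the two reaction functions simultaneously: (1 − (−0.5)(−0.5))x_D = 45.5 − 0.5·37, so 0.75x_D = 27 and x_D = 36.
Then x_B = 37 − 0.5·36 = 19.
Equilibrium price: P = 112 − 55 = 57.

57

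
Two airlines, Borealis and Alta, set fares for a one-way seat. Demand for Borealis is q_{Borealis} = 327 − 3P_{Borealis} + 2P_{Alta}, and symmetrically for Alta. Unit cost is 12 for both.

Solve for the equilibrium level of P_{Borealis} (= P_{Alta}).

Borealis's profit: π = (P_{Borealis} − 12)(327 − 3P_{Borealis} + 2P_{Alta}).
∂π/∂P_{Borealis} = 363 − 6P_{Borealis} + 2P_{Alta} = 0 ⇒ P_{Borealis} = 60.5 + (1/3)P_{Alta}.
Setting P_{Borealis} = P_{Alta} in the reaction function: P_{Borealis} = 60.5 + (1/3)P_{Borealis}, so P_{Borealis} = 60.5 / (2/3) = 90.75.

90.75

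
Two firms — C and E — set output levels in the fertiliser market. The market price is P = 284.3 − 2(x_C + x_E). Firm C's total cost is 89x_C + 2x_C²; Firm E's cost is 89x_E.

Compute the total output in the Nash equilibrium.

Firm C's profit: π = x_C(284.3 − 2(x_C + x_E)) − 89x_C − 2x_C².
∂π/∂x_C = 195.3 − 8x_C − 2x_E = 0, so x_C = 24.4125 − 0.25x_E.
For E: ∂π/∂x_E = 195.3 − 4x_E − 2x_C = 0 ⇒ x_E = 48.825 − 0.5x_C.
Plugging x_E into C's best response: x_C = 24.4125 − 0.25(48.825 − 0.5x_C) ⇒ 0.875x_C = 1953/160, so x_C = 13.95.
Then x_E = 48.825 − 0.5·13.95 = 41.85.
Total output: 13.95 + 41.85 = 55.8.

55.8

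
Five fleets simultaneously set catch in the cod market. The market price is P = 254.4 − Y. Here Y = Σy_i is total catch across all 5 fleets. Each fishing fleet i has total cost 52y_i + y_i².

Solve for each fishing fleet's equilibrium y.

25.3

A representative fishing fleet's profit is π_i = y_i(254.4 − Y) − 52y_i − y_i², with Y = y_i + Σ_{j≠i} y_j.
First-order condition: 202.4 − 4y_i − Σ_{j≠i} y_j = 0.
Imposing symmetry (y_j = y for all j) turns Σ_{j≠i} y_j into 4y, so 202.4 = 8y and y = 25.3.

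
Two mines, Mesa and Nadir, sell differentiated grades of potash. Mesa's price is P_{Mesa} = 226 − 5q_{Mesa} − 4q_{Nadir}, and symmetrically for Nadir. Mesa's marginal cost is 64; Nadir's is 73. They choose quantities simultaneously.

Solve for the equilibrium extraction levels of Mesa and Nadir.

Mine Mesa's profit: π = q_{Mesa}(226 − 5q_{Mesa} − 4q_{Nadir}) − 64q_{Mesa}.
∂π/∂q_{Mesa} = 162 − 10q_{Mesa} − 4q_{Nadir} = 0 ⇒ q_{Mesa} = 16.2 − 0.4q_{Nadir}.
Similarly q_{Nadir} = 15.3 − 0.4q_{Mesa}.
Plugging q_{Nadir} into Mesa's best response: q_{Mesa} = 16.2 − 0.4(15.3 − 0.4q_{Mesa}) ⇒ 0.84q_{Mesa} = 10.08, so q_{Mesa} = 12.
Then q_{Nadir} = 15.3 − 0.4·12 = 10.5.

12, 10.5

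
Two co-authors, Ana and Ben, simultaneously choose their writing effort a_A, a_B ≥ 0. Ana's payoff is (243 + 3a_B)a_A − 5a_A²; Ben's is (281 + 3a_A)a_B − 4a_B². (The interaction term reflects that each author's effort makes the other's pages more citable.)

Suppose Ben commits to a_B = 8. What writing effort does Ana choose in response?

26.7

Expanding Ana's payoff: 243a_A + 3a_Ba_A − 5a_A².
∂π/∂a_A = 243 + 3a_B − 10a_A = 0, so a_A = 24.3 + 0.3a_B.
At a_B = 8: a_A = 24.3 + 0.3·8 = 26.7.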